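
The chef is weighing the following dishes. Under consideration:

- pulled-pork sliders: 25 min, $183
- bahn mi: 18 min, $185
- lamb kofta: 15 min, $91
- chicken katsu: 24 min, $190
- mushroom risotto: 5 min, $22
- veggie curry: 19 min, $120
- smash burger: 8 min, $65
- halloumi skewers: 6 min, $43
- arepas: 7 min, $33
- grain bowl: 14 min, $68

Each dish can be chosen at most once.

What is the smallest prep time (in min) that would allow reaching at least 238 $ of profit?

26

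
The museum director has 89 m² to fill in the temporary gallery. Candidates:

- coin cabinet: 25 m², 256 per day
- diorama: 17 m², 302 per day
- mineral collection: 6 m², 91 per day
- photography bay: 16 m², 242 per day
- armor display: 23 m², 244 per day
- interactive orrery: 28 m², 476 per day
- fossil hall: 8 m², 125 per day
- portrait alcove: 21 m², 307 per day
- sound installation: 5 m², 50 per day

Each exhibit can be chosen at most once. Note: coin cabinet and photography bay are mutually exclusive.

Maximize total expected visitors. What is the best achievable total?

1418

The ratio heuristic lands on diorama + mineral collection + photography bay + interactive orrery + fossil hall + sound installation (1286) but leaves 9 m² idle.
The 13 m² tied up in fossil hall and sound installation is better spent on portrait alcove — total rises to 1418 (88 m²).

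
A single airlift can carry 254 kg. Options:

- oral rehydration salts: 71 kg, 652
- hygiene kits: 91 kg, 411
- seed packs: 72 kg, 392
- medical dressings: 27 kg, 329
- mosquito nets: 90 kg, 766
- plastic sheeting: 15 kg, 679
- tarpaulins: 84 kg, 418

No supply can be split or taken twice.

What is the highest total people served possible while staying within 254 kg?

Filling by ratio: oral rehydration salts + medical dressings + mosquito nets + plastic sheeting for 2426, with 51 kg left unused.
Replace medical dressings with seed packs: the trade gains 63 net, giving 2489 at 248 kg.

2489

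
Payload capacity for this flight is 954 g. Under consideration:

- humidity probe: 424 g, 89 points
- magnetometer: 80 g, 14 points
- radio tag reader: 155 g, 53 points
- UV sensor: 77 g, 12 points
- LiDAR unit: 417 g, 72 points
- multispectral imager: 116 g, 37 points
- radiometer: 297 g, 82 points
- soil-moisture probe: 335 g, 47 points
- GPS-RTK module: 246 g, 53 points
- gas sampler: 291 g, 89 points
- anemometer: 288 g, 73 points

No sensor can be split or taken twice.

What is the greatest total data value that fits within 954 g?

Magnetometer + radio tag reader + multispectral imager + radiometer + gas sampler uses 939 of the 954 g and totals 275.
Next best is radio tag reader + UV sensor + multispectral imager + radiometer + gas sampler at 273 (936 g) — short by 2.

275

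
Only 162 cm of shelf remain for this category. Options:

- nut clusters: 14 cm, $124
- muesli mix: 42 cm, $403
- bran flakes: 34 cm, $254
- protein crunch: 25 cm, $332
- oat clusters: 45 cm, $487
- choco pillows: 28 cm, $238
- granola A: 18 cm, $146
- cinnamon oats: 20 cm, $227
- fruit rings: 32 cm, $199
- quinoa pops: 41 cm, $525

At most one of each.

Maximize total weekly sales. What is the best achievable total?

Greedy by ratio would take nut clusters + protein crunch + oat clusters + cinnamon oats + quinoa pops: 145 cm used, total 1695.
The 14 cm tied up in nut clusters is better spent on choco pillows — total rises to 1809 (159 cm).
The spare 3 cm is too small for any remaining product, and no exchange beats 1809.

1809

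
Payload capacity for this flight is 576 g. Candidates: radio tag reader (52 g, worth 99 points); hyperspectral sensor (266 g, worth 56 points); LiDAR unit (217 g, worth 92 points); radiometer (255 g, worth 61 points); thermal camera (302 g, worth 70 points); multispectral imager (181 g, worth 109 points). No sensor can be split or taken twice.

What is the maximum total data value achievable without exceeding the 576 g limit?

300

Ranking by ratio (data value/g): radio tag reader 1.90, multispectral imager 0.60, LiDAR unit 0.42.
Taking radio tag reader + LiDAR unit + multispectral imager: 450 g used, 300 in data value.
Every other selection either busts 576 g or fails to beat 300.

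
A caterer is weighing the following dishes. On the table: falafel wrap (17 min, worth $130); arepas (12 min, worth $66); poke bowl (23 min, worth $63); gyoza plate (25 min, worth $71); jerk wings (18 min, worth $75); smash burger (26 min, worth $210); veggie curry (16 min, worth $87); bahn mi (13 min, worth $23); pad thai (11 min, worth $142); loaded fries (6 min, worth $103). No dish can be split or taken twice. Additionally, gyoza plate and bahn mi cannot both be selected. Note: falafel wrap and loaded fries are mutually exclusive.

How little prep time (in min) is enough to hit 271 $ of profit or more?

28

Look for the lowest-prep combination reaching 271.
falafel wrap + pad thai: 272 profit at 28 min.
Below 28 min the best achievable stays under 271.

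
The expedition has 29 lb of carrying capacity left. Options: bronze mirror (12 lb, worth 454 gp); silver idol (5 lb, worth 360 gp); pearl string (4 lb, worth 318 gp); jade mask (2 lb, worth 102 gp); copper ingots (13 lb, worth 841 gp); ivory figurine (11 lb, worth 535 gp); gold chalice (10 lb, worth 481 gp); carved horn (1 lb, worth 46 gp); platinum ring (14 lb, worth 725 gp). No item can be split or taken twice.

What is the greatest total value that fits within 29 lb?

A density-first pass picks silver idol + pearl string + jade mask + copper ingots + carved horn — 1667 at 25 lb.
Dropping silver idol and carved horn frees 6 lb; slotting in gold chalice (10 lb) lifts the total to 1742 at 29 lb.
Nothing else within 29 lb beats 1742.

1742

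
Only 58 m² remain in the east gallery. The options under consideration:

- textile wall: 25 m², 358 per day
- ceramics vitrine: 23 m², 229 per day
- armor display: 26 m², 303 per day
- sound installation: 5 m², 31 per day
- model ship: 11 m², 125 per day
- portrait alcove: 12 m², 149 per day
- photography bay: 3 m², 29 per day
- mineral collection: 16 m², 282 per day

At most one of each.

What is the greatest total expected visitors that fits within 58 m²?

820

Density check — mineral collection 17.62, textile wall 14.32, portrait alcove 12.42, armor display 11.65 are the best per m².
Taking the top-ratio exhibits first gives textile wall + portrait alcove + photography bay + mineral collection for 818 (56 m²).
The 3 m² tied up in photography bay is better spent on sound installation — total rises to 820 (58 m²).
No other feasible combination exceeds 820.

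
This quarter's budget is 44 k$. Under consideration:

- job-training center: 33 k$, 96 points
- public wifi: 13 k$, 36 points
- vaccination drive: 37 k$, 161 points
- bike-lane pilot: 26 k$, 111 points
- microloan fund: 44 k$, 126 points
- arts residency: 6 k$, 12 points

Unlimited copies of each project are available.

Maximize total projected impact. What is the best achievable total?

173

Best packing: vaccination drive + arts residency — 43 k$, 173 total.
Nothing else within 44 k$ beats 173.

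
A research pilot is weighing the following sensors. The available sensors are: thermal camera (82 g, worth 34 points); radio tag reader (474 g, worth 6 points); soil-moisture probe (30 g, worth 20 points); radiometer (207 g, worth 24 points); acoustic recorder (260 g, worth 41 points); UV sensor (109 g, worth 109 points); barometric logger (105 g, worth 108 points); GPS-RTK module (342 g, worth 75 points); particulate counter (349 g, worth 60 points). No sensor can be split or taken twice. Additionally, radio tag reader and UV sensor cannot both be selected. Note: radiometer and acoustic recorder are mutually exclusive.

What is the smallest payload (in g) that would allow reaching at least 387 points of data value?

928

Need the lightest bundle worth ≥ 387.
thermal camera + soil-moisture probe + acoustic recorder + UV sensor + barometric logger + GPS-RTK module reaches 387 using 928 g.
No combination under 928 g hits 387.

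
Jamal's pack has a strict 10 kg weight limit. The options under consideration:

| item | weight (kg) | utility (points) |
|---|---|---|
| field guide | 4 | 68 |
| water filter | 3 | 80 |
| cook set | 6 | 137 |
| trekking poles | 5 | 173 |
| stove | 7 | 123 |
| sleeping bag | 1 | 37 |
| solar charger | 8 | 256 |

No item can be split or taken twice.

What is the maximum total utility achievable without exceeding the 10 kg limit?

293

The ratio heuristic lands on water filter + trekking poles + sleeping bag (290) but leaves 1 kg idle.
Dropping water filter and trekking poles frees 8 kg; slotting in solar charger (8 kg) lifts the total to 293 at 9 kg.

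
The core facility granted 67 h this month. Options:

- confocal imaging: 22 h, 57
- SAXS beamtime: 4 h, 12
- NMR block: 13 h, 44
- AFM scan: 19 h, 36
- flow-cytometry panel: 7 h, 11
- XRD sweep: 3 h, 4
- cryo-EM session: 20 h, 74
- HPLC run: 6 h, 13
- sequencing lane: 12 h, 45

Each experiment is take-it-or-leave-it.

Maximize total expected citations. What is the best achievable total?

Greedy by ratio would take SAXS beamtime + NMR block + flow-cytometry panel + XRD sweep + cryo-EM session + HPLC run + sequencing lane: 65 h used, total 203.
But confocal imaging + NMR block + cryo-EM session + sequencing lane fits in 67 h and reaches 220.
Runner-up confocal imaging + SAXS beamtime + XRD sweep + cryo-EM session + HPLC run + sequencing lane tops out at 205.

220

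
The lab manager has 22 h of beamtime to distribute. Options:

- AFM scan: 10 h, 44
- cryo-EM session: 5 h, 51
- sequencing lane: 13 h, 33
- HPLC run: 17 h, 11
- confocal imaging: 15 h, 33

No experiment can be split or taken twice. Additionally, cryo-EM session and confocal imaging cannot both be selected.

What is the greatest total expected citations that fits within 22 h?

Ranking by ratio (expected citations/h): cryo-EM session 10.20, AFM scan 4.40, sequencing lane 2.54.
The ratio ordering already packs tightly: AFM scan + cryo-EM session, 15 h, 95.
An exhaustive check of the 32 subsets confirms 95.

95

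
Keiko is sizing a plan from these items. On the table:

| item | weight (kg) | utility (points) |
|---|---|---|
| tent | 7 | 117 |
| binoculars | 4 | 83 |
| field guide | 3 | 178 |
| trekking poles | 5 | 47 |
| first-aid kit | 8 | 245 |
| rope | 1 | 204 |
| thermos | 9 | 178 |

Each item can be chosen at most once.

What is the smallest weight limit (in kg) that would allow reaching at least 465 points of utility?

8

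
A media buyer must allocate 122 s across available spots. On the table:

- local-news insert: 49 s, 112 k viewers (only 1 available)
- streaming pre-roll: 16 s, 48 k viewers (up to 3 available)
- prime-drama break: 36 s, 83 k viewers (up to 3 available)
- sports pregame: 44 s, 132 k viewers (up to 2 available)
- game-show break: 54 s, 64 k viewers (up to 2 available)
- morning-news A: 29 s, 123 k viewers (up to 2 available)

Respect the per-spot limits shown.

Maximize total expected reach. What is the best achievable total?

Taking the top-ratio spots first gives 3×streaming pre-roll + 2×morning-news A for 390 (106 s).
Dropping 2×streaming pre-roll frees 32 s; slotting in sports pregame (44 s) lifts the total to 426 at 118 s.

426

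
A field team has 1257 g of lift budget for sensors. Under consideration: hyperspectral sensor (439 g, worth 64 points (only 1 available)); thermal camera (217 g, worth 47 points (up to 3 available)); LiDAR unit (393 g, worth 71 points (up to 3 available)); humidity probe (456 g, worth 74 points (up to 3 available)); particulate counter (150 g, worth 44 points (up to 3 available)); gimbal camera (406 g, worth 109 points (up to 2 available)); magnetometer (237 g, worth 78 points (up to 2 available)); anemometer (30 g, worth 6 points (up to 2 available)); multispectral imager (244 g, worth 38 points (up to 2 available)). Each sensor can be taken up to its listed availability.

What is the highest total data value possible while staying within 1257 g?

The ratio heuristic lands on thermal camera + 3×particulate counter + 2×magnetometer + 2×anemometer (347) but leaves 56 g idle.
The 367 g tied up in thermal camera and particulate counter is better spent on gimbal camera — total rises to 365 (1240 g).
The spare 17 g is too small for any remaining sensor, and no exchange beats 365.

365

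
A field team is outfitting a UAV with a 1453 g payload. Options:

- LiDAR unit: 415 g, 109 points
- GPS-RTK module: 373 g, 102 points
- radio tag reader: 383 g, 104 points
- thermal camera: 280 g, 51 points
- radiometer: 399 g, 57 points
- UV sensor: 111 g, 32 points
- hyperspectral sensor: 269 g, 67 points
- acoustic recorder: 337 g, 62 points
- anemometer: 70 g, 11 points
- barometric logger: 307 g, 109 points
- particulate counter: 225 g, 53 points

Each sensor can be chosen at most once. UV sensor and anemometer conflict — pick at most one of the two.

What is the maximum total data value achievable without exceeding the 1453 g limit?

414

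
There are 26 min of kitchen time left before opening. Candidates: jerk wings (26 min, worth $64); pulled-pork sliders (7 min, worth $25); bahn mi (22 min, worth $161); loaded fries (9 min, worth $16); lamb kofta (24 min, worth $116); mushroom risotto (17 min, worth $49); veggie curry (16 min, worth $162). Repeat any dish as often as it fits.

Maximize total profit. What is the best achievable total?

187

Best packing: pulled-pork sliders + veggie curry — 23 min, 187 total.
No other feasible combination exceeds 187.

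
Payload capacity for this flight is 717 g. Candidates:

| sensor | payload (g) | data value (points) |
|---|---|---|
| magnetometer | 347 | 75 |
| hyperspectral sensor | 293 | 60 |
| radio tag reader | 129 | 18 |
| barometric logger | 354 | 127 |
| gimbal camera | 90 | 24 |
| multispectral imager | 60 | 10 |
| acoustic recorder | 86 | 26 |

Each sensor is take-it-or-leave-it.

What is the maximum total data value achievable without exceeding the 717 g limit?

202

Taking the top-ratio sensors first gives barometric logger + gimbal camera + multispectral imager + acoustic recorder for 187 (590 g).
The 236 g tied up in gimbal camera and multispectral imager and acoustic recorder is better spent on magnetometer — total rises to 202 (701 g).
The closest alternative, hyperspectral sensor + barometric logger + multispectral imager, reaches only 197.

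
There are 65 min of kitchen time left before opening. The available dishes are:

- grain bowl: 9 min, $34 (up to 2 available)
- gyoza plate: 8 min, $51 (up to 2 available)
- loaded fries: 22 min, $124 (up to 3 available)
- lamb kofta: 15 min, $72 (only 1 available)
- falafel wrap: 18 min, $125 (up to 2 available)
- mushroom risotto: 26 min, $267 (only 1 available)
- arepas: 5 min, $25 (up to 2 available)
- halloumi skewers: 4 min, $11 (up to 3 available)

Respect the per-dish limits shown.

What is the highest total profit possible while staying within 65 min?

Taking the top-ratio dishes first gives 2×falafel wrap + mushroom risotto for 517 (62 min).
The 18 min tied up in falafel wrap is better spent on 2×gyoza plate + arepas — total rises to 519 (65 min).
No other feasible combination exceeds 519.

519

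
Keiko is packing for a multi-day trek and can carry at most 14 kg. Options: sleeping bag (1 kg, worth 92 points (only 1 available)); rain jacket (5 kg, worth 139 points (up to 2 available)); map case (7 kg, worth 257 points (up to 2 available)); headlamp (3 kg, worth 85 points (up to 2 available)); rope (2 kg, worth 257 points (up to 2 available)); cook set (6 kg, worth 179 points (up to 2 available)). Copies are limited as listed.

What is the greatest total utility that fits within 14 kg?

Ranking by ratio (utility/kg): rope 128.50, sleeping bag 92.00, map case 36.71, cook set 29.83.
Greedy by ratio would take sleeping bag + map case + 2×rope: 12 kg used, total 863.
Replace map case with headlamp + cook set: the trade gains 7 net, giving 870 at 14 kg.
Nothing else within 14 kg beats 870.

870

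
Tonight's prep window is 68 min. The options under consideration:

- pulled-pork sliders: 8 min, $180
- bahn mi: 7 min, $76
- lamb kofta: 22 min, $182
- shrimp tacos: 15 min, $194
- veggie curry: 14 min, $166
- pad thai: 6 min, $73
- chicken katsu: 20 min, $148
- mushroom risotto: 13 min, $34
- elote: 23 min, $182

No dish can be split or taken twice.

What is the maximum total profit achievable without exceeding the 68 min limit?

798

Filling by ratio: pulled-pork sliders + bahn mi + shrimp tacos + veggie curry + pad thai + mushroom risotto for 723, with 5 min left unused.
The 19 min tied up in pad thai and mushroom risotto is better spent on lamb kofta — total rises to 798 (66 min).
No other feasible combination exceeds 798.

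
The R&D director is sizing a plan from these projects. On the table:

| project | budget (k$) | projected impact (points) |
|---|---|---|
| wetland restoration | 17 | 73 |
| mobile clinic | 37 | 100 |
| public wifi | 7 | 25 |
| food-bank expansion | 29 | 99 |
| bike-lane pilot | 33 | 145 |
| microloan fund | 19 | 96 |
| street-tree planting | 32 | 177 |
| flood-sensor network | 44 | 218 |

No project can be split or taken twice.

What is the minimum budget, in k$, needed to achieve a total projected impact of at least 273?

Minimise k$ subject to total projected impact ≥ 273.
Taking microloan fund + street-tree planting gives 273 (≥ 273) for 51 k$.
No combination under 51 k$ hits 273.

51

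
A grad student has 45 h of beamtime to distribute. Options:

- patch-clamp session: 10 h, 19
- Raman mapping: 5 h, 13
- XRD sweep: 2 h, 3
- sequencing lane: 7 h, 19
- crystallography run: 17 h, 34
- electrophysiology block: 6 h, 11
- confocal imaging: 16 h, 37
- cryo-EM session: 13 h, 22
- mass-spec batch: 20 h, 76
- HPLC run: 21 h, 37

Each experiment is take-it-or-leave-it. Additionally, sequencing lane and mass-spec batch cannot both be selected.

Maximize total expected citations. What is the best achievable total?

129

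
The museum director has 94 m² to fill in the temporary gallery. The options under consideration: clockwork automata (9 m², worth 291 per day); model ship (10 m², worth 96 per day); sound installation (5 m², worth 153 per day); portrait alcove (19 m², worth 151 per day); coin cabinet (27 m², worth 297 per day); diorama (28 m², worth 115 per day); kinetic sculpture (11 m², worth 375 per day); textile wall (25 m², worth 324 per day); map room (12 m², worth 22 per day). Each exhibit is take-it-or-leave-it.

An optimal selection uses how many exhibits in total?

6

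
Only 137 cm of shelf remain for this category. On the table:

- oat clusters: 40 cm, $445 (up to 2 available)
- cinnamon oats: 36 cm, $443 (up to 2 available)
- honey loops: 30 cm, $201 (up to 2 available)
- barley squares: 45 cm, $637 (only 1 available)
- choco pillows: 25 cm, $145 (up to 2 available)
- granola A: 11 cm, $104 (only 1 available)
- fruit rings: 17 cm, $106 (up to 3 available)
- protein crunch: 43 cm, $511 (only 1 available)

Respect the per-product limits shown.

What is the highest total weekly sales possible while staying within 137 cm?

1695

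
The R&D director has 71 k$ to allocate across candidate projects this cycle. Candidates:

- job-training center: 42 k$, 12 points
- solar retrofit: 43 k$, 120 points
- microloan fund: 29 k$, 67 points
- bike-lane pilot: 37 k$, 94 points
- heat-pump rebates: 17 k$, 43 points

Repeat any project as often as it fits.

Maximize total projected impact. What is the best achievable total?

Greedy by ratio would take solar retrofit + heat-pump rebates: 60 k$ used, total 163.
The 43 k$ tied up in solar retrofit is better spent on bike-lane pilot + heat-pump rebates — total rises to 180 (71 k$).
That's the maximum — no swap from here does better than 180.

180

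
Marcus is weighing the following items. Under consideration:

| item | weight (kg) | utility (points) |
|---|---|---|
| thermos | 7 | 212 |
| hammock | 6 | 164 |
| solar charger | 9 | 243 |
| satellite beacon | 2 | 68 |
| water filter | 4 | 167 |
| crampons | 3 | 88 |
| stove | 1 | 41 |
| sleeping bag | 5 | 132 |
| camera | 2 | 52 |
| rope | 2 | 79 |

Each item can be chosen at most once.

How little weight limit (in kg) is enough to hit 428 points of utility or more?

Minimise kg subject to total utility ≥ 428.
satellite beacon + water filter + crampons + stove + rope: 443 utility at 12 kg.
No combination under 12 kg hits 428.

12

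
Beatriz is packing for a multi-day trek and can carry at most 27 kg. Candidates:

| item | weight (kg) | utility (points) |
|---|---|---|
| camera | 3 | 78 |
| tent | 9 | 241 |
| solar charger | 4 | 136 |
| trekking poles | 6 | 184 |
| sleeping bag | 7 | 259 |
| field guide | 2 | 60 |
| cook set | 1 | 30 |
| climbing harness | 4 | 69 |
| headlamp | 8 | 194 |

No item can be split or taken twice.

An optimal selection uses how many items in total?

The maximum utility within 27 kg is 850.
tent + solar charger + trekking poles + sleeping bag + cook set hits 850 at 27 kg.
Every optimal selection uses 5 items.

5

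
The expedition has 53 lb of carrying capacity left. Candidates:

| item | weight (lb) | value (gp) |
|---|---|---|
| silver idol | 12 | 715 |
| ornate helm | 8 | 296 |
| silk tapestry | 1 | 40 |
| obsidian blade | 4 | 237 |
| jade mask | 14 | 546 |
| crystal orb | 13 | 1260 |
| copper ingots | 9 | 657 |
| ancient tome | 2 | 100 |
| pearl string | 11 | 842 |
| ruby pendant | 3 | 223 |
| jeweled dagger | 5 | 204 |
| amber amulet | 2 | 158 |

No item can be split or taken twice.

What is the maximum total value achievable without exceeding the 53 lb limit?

3995

The ratio ordering already packs tightly: silver idol + silk tapestry + crystal orb + copper ingots + ancient tome + pearl string + ruby pendant + amber amulet, 53 lb, 3995.
The closest alternative, silver idol + silk tapestry + obsidian blade + crystal orb + copper ingots + pearl string + ruby pendant, reaches only 3974.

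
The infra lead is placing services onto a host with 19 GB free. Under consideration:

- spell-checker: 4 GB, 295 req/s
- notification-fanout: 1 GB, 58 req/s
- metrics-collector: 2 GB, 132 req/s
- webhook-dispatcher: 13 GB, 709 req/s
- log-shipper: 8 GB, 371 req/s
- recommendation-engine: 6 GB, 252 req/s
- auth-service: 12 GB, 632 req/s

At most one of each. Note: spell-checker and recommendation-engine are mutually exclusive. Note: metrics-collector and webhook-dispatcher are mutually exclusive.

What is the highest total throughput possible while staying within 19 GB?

Spell-checker + notification-fanout + metrics-collector + auth-service uses 19 of the 19 GB and totals 1117.
Runner-up spell-checker + notification-fanout + webhook-dispatcher tops out at 1062.

1117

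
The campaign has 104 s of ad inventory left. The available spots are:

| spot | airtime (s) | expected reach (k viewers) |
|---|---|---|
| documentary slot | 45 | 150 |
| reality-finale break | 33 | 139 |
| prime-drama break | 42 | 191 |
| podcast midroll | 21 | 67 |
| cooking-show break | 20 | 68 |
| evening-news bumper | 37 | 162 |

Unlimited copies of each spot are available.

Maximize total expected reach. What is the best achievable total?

450

The ratio ordering already packs tightly: 2×prime-drama break + cooking-show break, 104 s, 450.
Every other selection either busts 104 s or fails to beat 450.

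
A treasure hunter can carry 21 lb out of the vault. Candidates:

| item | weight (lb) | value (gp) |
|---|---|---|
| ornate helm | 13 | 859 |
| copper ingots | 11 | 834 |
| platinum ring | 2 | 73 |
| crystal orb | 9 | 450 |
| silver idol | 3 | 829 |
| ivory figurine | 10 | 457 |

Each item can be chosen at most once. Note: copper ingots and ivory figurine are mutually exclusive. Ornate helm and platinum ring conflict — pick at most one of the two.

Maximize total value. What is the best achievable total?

1736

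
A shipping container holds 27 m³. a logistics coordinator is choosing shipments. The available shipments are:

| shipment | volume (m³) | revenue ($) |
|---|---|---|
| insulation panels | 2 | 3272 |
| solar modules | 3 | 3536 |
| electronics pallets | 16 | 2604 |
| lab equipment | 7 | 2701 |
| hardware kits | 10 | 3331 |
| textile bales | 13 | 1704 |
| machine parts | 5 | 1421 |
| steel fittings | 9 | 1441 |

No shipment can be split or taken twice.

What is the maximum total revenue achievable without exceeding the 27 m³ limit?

14261

Density check — insulation panels 1636.00, solar modules 1178.67, lab equipment 385.86 are the best per m³.
The ratio ordering already packs tightly: insulation panels + solar modules + lab equipment + hardware kits + machine parts, 27 m³, 14261.
The closest alternative, insulation panels + solar modules + lab equipment + hardware kits, reaches only 12840.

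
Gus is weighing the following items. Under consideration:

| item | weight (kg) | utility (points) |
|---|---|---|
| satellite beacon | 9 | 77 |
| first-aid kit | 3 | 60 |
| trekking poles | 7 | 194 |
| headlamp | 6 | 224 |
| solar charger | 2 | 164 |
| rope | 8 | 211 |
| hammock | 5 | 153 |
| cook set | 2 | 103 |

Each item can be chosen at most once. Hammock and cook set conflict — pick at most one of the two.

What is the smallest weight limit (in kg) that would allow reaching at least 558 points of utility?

15

Look for the lowest-weight combination reaching 558.
trekking poles + headlamp + solar charger: 582 utility at 15 kg.
Below 15 kg the best achievable stays under 558.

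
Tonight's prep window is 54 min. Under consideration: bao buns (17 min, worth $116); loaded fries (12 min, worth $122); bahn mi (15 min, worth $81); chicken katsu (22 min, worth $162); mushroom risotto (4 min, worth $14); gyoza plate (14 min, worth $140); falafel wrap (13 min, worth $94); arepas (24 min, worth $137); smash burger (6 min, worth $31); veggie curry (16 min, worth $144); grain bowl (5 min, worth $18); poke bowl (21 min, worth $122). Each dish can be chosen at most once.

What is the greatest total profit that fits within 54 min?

455

Loaded fries + chicken katsu + gyoza plate + smash burger uses 54 of the 54 min and totals 455.
No other feasible combination exceeds 455.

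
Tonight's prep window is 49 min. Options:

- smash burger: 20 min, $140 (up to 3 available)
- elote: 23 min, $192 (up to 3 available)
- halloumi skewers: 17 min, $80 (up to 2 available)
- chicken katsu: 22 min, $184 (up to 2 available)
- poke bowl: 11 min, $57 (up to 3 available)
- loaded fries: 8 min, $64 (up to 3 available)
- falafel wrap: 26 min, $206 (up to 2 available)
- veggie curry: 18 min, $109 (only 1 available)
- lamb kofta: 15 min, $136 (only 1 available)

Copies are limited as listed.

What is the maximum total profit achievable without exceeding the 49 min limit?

By profit per min: lamb kofta 9.07, chicken katsu 8.36, elote 8.35, loaded fries 8.00 lead.
Taking the top-ratio dishes first gives chicken katsu + loaded fries + lamb kofta for 384 (45 min).
The 22 min tied up in chicken katsu is better spent on falafel wrap — total rises to 406 (49 min).
Nothing else within 49 min beats 406.

406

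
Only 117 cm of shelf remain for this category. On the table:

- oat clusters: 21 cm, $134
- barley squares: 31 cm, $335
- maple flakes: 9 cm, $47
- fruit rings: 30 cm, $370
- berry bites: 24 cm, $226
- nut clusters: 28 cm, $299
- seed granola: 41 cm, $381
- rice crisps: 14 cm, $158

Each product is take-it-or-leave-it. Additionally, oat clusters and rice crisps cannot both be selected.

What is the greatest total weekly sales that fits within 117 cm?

1244

Greedy by ratio would take barley squares + maple flakes + fruit rings + nut clusters + rice crisps: 112 cm used, total 1209.
Replace maple flakes and nut clusters with seed granola: the trade gains 35 net, giving 1244 at 116 cm.
The closest alternative, barley squares + fruit rings + berry bites + nut clusters, reaches only 1230.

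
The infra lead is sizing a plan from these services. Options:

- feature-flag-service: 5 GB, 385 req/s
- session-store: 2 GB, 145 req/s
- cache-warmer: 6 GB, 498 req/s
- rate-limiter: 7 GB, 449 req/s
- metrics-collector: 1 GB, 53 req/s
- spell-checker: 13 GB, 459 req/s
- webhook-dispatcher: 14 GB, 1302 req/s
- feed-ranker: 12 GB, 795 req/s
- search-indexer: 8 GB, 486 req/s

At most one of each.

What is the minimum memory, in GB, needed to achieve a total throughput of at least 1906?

Minimise GB subject to total throughput ≥ 1906.
session-store + cache-warmer + webhook-dispatcher reaches 1945 using 22 GB.
No combination under 22 GB hits 1906.

22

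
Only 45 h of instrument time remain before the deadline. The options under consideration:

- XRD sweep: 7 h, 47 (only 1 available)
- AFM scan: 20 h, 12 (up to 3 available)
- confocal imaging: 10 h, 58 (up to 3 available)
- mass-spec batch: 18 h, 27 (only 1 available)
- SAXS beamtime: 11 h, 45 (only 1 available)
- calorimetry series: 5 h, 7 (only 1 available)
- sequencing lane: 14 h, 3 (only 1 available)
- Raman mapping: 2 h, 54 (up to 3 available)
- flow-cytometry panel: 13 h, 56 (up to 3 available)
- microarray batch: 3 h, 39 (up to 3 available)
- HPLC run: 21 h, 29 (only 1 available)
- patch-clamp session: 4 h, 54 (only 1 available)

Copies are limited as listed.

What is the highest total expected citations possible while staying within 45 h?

Ranking by ratio (expected citations/h): Raman mapping 27.00, patch-clamp session 13.50, microarray batch 13.00, XRD sweep 6.71.
Taking the top-ratio experiments first gives XRD sweep + confocal imaging + calorimetry series + 3×Raman mapping + 3×microarray batch + patch-clamp session for 445 (41 h).
The 8 h tied up in calorimetry series and microarray batch is better spent on confocal imaging — total rises to 457 (43 h).

457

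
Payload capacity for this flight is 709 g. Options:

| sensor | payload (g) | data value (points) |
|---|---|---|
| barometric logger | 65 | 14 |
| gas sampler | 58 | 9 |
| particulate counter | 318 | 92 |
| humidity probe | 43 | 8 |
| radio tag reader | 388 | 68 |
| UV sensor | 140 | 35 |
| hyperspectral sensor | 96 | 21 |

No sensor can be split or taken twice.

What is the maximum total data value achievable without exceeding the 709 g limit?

Filling by ratio: barometric logger + particulate counter + humidity probe + UV sensor + hyperspectral sensor for 170, with 47 g left unused.
The 43 g tied up in humidity probe is better spent on gas sampler — total rises to 171 (677 g).
Next best is barometric logger + particulate counter + humidity probe + UV sensor + hyperspectral sensor at 170 (662 g) — short by 1.

171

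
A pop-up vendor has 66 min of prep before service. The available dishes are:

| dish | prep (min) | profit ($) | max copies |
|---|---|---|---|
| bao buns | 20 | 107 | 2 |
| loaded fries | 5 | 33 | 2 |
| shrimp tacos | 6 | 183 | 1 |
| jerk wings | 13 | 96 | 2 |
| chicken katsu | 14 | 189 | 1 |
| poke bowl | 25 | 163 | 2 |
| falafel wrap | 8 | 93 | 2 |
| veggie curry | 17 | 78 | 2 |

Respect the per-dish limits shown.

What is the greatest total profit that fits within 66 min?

754

Ranking by ratio (profit/min): shrimp tacos 30.50, chicken katsu 13.50, falafel wrap 11.62, jerk wings 7.38.
A density-first pass picks shrimp tacos + 2×jerk wings + chicken katsu + 2×falafel wrap — 750 at 62 min.
Replace 2×jerk wings with loaded fries + poke bowl: the trade gains 4 net, giving 754 at 66 min.
That's the maximum — no swap from here does better than 754.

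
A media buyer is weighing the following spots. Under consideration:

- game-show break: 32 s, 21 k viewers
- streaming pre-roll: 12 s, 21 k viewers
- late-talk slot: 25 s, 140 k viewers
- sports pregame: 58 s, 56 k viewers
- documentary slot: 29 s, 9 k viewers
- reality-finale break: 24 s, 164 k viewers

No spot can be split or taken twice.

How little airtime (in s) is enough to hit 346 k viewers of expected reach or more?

93

Look for the lowest-airtime combination reaching 346.
game-show break + streaming pre-roll + late-talk slot + reality-finale break: 346 expected reach at 93 s.
No combination under 93 s hits 346.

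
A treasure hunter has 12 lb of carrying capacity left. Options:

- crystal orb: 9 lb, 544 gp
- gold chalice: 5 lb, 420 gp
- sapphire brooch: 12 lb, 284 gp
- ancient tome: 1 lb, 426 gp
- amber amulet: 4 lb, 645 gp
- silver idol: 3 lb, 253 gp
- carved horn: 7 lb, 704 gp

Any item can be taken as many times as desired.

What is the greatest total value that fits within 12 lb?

Density check — ancient tome 426.00, amber amulet 161.25, carved horn 100.57, silver idol 84.33 are the best per lb.
The ratio ordering already packs tightly: 12×ancient tome, 12 lb, 5112.

5112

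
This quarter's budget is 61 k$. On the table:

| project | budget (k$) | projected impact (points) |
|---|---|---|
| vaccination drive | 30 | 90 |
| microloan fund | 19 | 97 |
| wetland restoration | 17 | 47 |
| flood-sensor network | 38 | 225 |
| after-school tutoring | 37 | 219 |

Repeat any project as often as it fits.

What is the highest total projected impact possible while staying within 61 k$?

322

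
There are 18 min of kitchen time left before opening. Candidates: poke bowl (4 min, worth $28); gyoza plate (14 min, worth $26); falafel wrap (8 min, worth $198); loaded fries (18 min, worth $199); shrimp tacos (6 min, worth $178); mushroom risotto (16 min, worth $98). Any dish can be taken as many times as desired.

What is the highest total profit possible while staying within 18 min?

Taking 3×shrimp tacos: 18 min used, 534 in profit.
That's the maximum — no swap from here does better than 534.

534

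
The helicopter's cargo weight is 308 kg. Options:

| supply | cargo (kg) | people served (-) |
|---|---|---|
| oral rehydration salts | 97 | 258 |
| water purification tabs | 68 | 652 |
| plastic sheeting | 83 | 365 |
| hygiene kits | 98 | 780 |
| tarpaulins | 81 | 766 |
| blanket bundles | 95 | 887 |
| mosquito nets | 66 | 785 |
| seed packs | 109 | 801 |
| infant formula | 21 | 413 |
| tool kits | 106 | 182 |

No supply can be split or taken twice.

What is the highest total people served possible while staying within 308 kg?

2886

By people served per kg: infant formula 19.67, mosquito nets 11.89, water purification tabs 9.59, tarpaulins 9.46 lead.
A density-first pass picks water purification tabs + tarpaulins + mosquito nets + infant formula — 2616 at 236 kg.
Dropping water purification tabs and tarpaulins frees 149 kg; slotting in blanket bundles + seed packs (204 kg) lifts the total to 2886 at 291 kg.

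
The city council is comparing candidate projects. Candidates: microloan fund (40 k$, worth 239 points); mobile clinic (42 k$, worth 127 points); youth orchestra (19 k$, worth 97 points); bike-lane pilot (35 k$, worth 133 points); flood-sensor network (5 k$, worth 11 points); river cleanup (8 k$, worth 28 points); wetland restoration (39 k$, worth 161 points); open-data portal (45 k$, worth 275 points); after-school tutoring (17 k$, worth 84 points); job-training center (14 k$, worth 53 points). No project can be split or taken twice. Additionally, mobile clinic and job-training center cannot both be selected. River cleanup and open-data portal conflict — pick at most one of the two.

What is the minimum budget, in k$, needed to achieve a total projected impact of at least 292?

Look for the lowest-budget combination reaching 292.
Taking microloan fund + job-training center gives 292 (≥ 292) for 54 k$.
No combination under 54 k$ hits 292.

54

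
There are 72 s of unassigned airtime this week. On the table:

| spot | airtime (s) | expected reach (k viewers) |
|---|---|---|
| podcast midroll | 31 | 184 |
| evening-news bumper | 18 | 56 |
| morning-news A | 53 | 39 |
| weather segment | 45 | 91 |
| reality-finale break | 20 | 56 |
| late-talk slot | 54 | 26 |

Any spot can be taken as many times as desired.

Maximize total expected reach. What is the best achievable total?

368

By expected reach per s: podcast midroll 5.94, evening-news bumper 3.11, reality-finale break 2.80 lead.
Best packing: 2×podcast midroll — 62 s, 368 total.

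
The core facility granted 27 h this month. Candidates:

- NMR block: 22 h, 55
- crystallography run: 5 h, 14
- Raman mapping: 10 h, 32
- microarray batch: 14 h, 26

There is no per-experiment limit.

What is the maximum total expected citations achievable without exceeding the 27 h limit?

Ranking by ratio (expected citations/h): Raman mapping 3.20, crystallography run 2.80, NMR block 2.50.
Best packing: crystallography run + 2×Raman mapping — 25 h, 78 total.
No other feasible combination exceeds 78.

78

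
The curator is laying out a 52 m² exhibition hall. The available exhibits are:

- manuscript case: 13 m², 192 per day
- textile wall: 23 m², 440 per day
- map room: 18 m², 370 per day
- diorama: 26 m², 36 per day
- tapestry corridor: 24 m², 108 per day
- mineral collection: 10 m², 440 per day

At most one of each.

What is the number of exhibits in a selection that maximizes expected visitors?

The maximum expected visitors within 52 m² is 1250.
One optimal bundle: textile wall + map room + mineral collection (51 m²).
Any selection reaching 1250 contains exactly 3 exhibits.

3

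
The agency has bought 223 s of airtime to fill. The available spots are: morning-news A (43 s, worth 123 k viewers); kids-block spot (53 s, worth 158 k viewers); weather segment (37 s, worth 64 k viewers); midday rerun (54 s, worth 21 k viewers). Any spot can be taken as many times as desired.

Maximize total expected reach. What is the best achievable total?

632

The ratio ordering already packs tightly: 4×kids-block spot, 212 s, 632.
The spare 11 s is too small for any remaining spot, and no exchange beats 632.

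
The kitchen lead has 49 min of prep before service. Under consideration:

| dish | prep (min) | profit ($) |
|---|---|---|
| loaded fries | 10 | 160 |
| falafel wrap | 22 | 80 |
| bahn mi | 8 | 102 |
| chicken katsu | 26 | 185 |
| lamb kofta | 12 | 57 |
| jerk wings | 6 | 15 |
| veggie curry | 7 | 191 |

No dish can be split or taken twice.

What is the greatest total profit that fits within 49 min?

Greedy by ratio would take loaded fries + bahn mi + lamb kofta + jerk wings + veggie curry: 43 min used, total 525.
Dropping bahn mi and lamb kofta frees 20 min; slotting in chicken katsu (26 min) lifts the total to 551 at 49 min.
The closest alternative, loaded fries + chicken katsu + veggie curry, reaches only 536.

551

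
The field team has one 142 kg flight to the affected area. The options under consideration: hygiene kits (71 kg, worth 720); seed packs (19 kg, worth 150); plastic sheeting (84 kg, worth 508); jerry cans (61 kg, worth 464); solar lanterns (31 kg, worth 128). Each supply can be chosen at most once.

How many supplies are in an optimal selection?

Best achievable people served is 1184.
For example hygiene kits + jerry cans achieves it, using 132 kg.
Every optimal selection uses 2 supplies.

2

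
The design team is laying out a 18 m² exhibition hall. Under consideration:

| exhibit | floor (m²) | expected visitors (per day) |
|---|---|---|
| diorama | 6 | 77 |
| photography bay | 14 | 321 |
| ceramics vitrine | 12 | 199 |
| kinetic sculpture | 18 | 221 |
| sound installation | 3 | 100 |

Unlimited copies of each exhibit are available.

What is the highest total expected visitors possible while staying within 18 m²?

600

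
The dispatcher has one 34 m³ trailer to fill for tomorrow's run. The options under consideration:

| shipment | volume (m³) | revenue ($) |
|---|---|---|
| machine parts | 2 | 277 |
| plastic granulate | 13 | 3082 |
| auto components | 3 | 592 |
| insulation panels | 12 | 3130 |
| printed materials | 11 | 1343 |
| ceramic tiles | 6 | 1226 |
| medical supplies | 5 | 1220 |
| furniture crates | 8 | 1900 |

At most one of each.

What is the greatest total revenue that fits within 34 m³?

8112

Greedy by ratio would take auto components + insulation panels + ceramic tiles + medical supplies + furniture crates: 34 m³ used, total 8068.
The 14 m³ tied up in auto components and ceramic tiles and medical supplies is better spent on plastic granulate — total rises to 8112 (33 m³).
Nothing else within 34 m³ beats 8112.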